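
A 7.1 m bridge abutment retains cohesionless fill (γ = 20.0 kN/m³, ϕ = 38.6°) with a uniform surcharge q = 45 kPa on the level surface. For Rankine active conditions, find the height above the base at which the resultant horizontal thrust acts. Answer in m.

2.83 m

K_a = 0.2316.
Triangular part P₁ = ½K_aγH² = 116.8 at H/3 = 2.367 m; rectangular part P₂ = K_a q H = 74.00 at H/2 = 3.550 m.
ȳ = (P₁·2.367 + P₂·3.550)/(P₁+P₂) = 2.826 m.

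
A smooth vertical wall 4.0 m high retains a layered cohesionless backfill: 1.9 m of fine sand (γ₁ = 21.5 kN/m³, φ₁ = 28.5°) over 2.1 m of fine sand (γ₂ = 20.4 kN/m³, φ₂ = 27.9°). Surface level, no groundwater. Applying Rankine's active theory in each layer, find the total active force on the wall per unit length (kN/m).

K_a1 = tan²(45°−28.5°/2) = 0.3540; K_a2 = tan²(45°−27.9°/2) = 0.3625.
Layer 1: σ at base = K_a1 γ₁ h₁ = 14.46 kPa; P₁ = ½×14.46×1.9 = 13.74.
Layer 2: σ_v at top = γ₁h₁ = 40.85; σ_h top = K_a2×40.85 = 14.81; σ_h base = K_a2×(40.85+20.4×2.1) = 30.33.
P₂ = ½(14.81+30.33)×2.1 = 47.40. Total P_a = 13.74+47.40 = 61.13 kN/m.

61.1 kN/m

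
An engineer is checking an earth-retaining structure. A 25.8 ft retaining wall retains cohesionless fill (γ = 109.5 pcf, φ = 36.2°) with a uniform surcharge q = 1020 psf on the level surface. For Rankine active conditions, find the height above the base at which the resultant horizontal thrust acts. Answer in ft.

K_a = 0.2574.
Triangular part P₁ = ½K_aγH² = 9380 at H/3 = 8.600 ft; rectangular part P₂ = K_a q H = 6773 at H/2 = 12.90 ft.
ȳ = (P₁·8.600 + P₂·12.90)/(P₁+P₂) = 10.40 ft.

10.4 ft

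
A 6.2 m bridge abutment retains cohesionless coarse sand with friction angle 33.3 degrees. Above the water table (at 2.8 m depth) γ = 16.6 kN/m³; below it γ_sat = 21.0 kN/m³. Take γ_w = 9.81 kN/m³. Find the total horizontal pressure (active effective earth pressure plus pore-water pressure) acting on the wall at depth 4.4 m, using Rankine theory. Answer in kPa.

34.4 kPa

K_a = (1 − sin φ)/(1 + sin φ) = 0.2911.
γ' = 21.0 − 9.81 = 11.19 kN/m³.
Effective vertical stress at 4.4 m: σ'_v = 16.6×2.8 + 11.19×1.60 = 64.38 kPa.
σ'_h = K_a σ'_v = 0.2911 × 64.38 = 18.74 kPa; u = γ_w × 1.60 = 15.70 kPa.
Total σ_h = 18.74 + 15.70 = 34.44 kPa.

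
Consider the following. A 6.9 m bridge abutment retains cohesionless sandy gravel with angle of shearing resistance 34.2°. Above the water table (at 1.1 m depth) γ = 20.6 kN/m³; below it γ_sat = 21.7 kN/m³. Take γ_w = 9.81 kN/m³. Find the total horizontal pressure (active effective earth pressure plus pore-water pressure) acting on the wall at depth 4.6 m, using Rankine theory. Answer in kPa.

K_a = (1 − sin φ)/(1 + sin φ) = 0.2803.
γ' = 21.7 − 9.81 = 11.89 kN/m³.
Effective vertical stress at 4.6 m: σ'_v = 20.6×1.1 + 11.89×3.50 = 64.27 kPa.
σ'_h = K_a σ'_v = 0.2803 × 64.27 = 18.02 kPa; u = γ_w × 3.50 = 34.34 kPa.
Total σ_h = 18.02 + 34.34 = 52.35 kPa.

52.4 kPa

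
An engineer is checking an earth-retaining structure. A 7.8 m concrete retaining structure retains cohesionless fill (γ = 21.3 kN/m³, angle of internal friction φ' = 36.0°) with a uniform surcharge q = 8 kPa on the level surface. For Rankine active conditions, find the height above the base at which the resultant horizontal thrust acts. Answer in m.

2.71 m

K_a = 0.2596.
Triangular part P₁ = ½K_aγH² = 168.2 at H/3 = 2.600 m; rectangular part P₂ = K_a q H = 16.20 at H/2 = 3.900 m.
ȳ = (P₁·2.600 + P₂·3.900)/(P₁+P₂) = 2.714 m.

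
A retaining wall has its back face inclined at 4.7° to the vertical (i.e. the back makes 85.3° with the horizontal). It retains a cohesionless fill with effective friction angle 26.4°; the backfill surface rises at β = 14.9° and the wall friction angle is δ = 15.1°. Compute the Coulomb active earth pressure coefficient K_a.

0.487

K_a = sin²(α+φ) / [sin²α · sin(α−δ) · (1 + √{sin(φ+δ)sin(φ−β) / (sin(α−δ)sin(α+β))})²].
With α = 85.3°, φ = 26.4°, δ = 15.1°, β = 14.9°: K_a = 0.4867.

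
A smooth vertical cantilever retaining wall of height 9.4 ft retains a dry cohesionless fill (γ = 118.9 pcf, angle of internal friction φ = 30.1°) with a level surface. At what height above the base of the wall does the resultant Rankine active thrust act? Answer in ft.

K_a = 0.3320.
The pressure distribution is triangular, so the resultant acts at H/3 above the base = 9.4/3 = 3.133 ft.

3.13 ft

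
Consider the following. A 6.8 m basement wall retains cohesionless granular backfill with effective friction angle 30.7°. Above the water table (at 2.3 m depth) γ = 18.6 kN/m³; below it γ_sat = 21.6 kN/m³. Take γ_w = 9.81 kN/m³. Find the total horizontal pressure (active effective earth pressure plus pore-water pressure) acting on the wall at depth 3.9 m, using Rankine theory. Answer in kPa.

K_a = (1 − sin φ)/(1 + sin φ) = 0.3240.
γ' = 21.6 − 9.81 = 11.79 kN/m³.
Effective vertical stress at 3.9 m: σ'_v = 18.6×2.3 + 11.79×1.60 = 61.64 kPa.
σ'_h = K_a σ'_v = 0.3240 × 61.64 = 19.97 kPa; u = γ_w × 1.60 = 15.70 kPa.
Total σ_h = 19.97 + 15.70 = 35.67 kPa.

35.7 kPa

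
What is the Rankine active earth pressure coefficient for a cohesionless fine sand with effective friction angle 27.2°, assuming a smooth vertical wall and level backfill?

0.373

K_a = tan²(45° − φ/2) = tan²(31.40°) = 0.3726.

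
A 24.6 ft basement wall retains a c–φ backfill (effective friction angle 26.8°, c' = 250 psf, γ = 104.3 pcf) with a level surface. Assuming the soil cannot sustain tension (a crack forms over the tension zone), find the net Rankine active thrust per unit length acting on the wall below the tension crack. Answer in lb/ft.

K_a = 0.3785; √K_a = 0.6152.
Tension-crack depth z_c = 2c/(γ√K_a) = 2×250/(104.3×0.6152) = 7.792 ft.
σ_a at base = K_a γ H − 2c√K_a = 0.3785×104.3×24.6 − 2×250×0.6152 = 663.5 psf.
P_a = ½ × 663.5 × (H − z_c) = 0.5×663.5×16.81 = 5576 lb/ft.

5580 lb/ft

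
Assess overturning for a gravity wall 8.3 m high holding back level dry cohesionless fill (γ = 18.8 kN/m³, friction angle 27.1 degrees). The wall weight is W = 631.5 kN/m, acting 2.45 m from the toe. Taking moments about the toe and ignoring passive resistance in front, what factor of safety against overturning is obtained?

K_a = tan²(45° − 27.1°/2) = 0.3741.
P_a = ½K_aγH² = 0.5×0.3741×18.8×8.3² = 242.2 kN/m, acting at H/3 = 2.767 m above the base.
Overturning moment M_o = P_a × H/3 = 242.2 × 2.767 = 670.2.
Resisting moment M_r = W × 2.45 = 631.5 × 2.45 = 1547.
FS_overturning = M_r/M_o = 1547/670.2 = 2.309.

2.31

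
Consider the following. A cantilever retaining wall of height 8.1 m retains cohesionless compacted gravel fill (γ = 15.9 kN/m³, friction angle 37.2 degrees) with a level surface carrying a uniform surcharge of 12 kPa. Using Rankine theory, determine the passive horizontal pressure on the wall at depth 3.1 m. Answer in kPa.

249 kPa

K_p = (1 + sin φ)/(1 − sin φ) = 4.058.
σ_v = γz + q = 15.9 × 3.1 + 12 = 61.29 kPa.
σ_h = K_p σ_v = 4.058 × 61.29 = 248.7 kPa.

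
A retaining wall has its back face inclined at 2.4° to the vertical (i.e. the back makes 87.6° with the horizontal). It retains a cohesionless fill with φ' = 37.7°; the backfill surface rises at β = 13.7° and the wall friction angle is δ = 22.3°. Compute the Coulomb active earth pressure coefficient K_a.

K_a = sin²(α+φ) / [sin²α · sin(α−δ) · (1 + √{sin(φ+δ)sin(φ−β) / (sin(α−δ)sin(α+β))})²].
With α = 87.6°, φ = 37.7°, δ = 22.3°, β = 13.7°: K_a = 0.2768.

0.277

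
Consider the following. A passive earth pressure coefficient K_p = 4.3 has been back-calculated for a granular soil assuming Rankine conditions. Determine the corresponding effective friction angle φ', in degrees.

K_p = (1+sin φ)/(1−sin φ) ⇒ sin φ = (K_p − 1)/(K_p + 1) = 0.6226.
φ = arcsin(0.6226) = 38.51°.

38.5°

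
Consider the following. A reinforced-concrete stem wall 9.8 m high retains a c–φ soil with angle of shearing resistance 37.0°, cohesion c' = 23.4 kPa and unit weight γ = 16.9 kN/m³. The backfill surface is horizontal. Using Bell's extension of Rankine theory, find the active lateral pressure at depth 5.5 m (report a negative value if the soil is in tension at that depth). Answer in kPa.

K_a = (1 − sin φ)/(1 + sin φ) = 0.2486.
σ_a = K_a γ z − 2c√K_a = 0.2486×16.9×5.5 − 2×23.4×0.4986 = -0.2278 kPa.

-0.228 kPa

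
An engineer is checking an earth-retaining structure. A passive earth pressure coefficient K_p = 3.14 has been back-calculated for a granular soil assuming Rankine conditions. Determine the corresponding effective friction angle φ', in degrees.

K_p = (1+sin φ)/(1−sin φ) ⇒ sin φ = (K_p − 1)/(K_p + 1) = 0.5169.
φ = arcsin(0.5169) = 31.13°.

31.1°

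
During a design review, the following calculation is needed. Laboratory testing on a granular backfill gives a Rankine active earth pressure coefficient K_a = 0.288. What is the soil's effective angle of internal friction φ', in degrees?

33.6°

K_a = tan²(45° − φ/2) ⇒ 45° − φ/2 = arctan(√0.288) = 28.22°.
φ = 2(45° − 28.22°) = 33.56°.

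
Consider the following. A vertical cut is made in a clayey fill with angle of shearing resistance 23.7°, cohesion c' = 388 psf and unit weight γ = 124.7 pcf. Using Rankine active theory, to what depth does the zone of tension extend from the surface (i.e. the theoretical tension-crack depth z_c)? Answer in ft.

K_a = tan²(45° − 23.7°/2) = 0.4266; √K_a = 0.6531.
The active pressure is zero where K_a γ z = 2c√K_a, so z_c = 2c/(γ√K_a) = 2×388/(124.7×0.6531) = 9.528 ft.

9.53 ft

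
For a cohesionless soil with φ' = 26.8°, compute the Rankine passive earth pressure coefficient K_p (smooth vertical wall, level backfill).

K_p = (1 + sin φ)/(1 − sin φ) = tan²(45° + 26.8°/2) = 2.642.

2.64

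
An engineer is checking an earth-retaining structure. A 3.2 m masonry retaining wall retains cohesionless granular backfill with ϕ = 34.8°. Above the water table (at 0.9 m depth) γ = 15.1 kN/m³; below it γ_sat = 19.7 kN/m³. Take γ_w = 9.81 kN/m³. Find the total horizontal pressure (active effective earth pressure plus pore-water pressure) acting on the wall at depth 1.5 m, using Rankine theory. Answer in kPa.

11.2 kPa

K_a = (1 − sin φ)/(1 + sin φ) = 0.2733.
γ' = 19.7 − 9.81 = 9.890 kN/m³.
Effective vertical stress at 1.5 m: σ'_v = 15.1×0.9 + 9.890×0.600 = 19.52 kPa.
σ'_h = K_a σ'_v = 0.2733 × 19.52 = 5.336 kPa; u = γ_w × 0.600 = 5.886 kPa.
Total σ_h = 5.336 + 5.886 = 11.22 kPa.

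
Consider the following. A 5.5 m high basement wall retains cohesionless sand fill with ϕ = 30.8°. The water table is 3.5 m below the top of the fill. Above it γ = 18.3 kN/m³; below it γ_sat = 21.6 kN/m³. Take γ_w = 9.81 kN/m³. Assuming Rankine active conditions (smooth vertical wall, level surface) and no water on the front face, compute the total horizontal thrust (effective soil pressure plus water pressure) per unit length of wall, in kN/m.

K_a = tan²(45° − φ/2) = 0.3227.
γ' = 21.6 − 9.81 = 11.79 kN/m³. Depth below WT = 2.0 m.
σ'_h at WT = K_a γ d_w = 20.67 kPa; at base = 20.67 + K_a γ' × 2.0 = 28.28 kPa.
P₁ (0–3.5 m) = ½×20.67×3.5 = 36.17. P₂ (3.5–5.5 m) = ½(20.67+28.28)×2.0 = 48.95.
P_w = ½ γ_w h₂² = 0.5×9.81×2.0² = 19.62. Total = 36.17+48.95+19.62 = 104.7 kN/m.

105 kN/m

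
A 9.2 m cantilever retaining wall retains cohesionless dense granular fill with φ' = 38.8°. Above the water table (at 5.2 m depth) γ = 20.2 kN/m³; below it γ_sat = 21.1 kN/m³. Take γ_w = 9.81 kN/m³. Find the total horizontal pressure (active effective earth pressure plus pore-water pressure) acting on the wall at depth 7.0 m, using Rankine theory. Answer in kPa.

K_a = (1 − sin φ)/(1 + sin φ) = 0.2296.
γ' = 21.1 − 9.81 = 11.29 kN/m³.
Effective vertical stress at 7.0 m: σ'_v = 20.2×5.2 + 11.29×1.80 = 125.4 kPa.
σ'_h = K_a σ'_v = 0.2296 × 125.4 = 28.78 kPa; u = γ_w × 1.80 = 17.66 kPa.
Total σ_h = 28.78 + 17.66 = 46.44 kPa.

46.4 kPa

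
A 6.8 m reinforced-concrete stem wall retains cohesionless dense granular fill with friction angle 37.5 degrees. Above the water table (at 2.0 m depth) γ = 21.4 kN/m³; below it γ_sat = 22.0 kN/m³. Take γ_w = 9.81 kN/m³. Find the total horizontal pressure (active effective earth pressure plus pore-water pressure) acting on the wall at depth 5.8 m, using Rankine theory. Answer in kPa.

K_a = (1 − sin φ)/(1 + sin φ) = 0.2432.
γ' = 22.0 − 9.81 = 12.19 kN/m³.
Effective vertical stress at 5.8 m: σ'_v = 21.4×2.0 + 12.19×3.80 = 89.12 kPa.
σ'_h = K_a σ'_v = 0.2432 × 89.12 = 21.67 kPa; u = γ_w × 3.80 = 37.28 kPa.
Total σ_h = 21.67 + 37.28 = 58.95 kPa.

59.0 kPa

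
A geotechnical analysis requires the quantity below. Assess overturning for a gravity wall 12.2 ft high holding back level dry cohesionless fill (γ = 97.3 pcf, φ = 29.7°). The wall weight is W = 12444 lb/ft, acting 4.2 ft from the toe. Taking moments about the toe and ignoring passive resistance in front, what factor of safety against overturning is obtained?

K_a = tan²(45° − 29.7°/2) = 0.3374.
P_a = ½K_aγH² = 0.5×0.3374×97.3×12.2² = 2443 lb/ft, acting at H/3 = 4.067 ft above the base.
Overturning moment M_o = P_a × H/3 = 2443 × 4.067 = 9935.
Resisting moment M_r = W × 4.2 = 12444 × 4.2 = 52260.
FS_overturning = M_r/M_o = 52260/9935 = 5.261.

5.26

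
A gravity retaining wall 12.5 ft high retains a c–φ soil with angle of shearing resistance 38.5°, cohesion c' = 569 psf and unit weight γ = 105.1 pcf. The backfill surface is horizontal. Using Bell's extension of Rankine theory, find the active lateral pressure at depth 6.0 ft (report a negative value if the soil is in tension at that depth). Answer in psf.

K_a = (1 − sin φ)/(1 + sin φ) = 0.2327.
σ_a = K_a γ z − 2c√K_a = 0.2327×105.1×6.0 − 2×569×0.4823 = -402.2 psf.

-402 psf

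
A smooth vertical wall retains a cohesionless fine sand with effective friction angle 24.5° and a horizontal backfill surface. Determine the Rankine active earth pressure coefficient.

0.414

K_a = tan²(45° − φ/2) = tan²(32.75°) = 0.4137.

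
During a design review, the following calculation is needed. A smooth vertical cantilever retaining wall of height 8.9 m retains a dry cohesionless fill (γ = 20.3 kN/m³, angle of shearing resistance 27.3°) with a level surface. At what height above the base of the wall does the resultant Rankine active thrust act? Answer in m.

2.97 m

K_a = 0.3711.
The pressure distribution is triangular, so the resultant acts at H/3 above the base = 8.9/3 = 2.967 m.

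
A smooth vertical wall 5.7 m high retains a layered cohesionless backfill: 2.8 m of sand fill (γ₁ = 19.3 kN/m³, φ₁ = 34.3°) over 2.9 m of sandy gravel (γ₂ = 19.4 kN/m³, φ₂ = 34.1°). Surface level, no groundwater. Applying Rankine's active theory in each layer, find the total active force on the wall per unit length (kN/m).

88.2 kN/m

K_a1 = tan²(45°−34.3°/2) = 0.2792; K_a2 = tan²(45°−34.1°/2) = 0.2815.
Layer 1: σ at base = K_a1 γ₁ h₁ = 15.09 kPa; P₁ = ½×15.09×2.8 = 21.12.
Layer 2: σ_v at top = γ₁h₁ = 54.04; σ_h top = K_a2×54.04 = 15.21; σ_h base = K_a2×(54.04+19.4×2.9) = 31.05.
P₂ = ½(15.21+31.05)×2.9 = 67.09. Total P_a = 21.12+67.09 = 88.21 kN/m.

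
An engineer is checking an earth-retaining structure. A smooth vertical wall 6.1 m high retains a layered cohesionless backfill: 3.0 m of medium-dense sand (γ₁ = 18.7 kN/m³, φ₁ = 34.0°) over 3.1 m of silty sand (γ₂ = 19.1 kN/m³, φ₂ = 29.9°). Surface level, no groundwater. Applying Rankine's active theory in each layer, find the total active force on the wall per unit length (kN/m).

K_a1 = tan²(45°−34.0°/2) = 0.2827; K_a2 = tan²(45°−29.9°/2) = 0.3347.
Layer 1: σ at base = K_a1 γ₁ h₁ = 15.86 kPa; P₁ = ½×15.86×3.0 = 23.79.
Layer 2: σ_v at top = γ₁h₁ = 56.10; σ_h top = K_a2×56.10 = 18.78; σ_h base = K_a2×(56.10+19.1×3.1) = 38.59.
P₂ = ½(18.78+38.59)×3.1 = 88.92. Total P_a = 23.79+88.92 = 112.7 kN/m.

113 kN/m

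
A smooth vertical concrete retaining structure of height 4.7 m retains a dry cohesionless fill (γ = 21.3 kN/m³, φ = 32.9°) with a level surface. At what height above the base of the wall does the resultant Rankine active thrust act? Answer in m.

1.57 m

K_a = 0.2960.
The pressure distribution is triangular, so the resultant acts at H/3 above the base = 4.7/3 = 1.567 m.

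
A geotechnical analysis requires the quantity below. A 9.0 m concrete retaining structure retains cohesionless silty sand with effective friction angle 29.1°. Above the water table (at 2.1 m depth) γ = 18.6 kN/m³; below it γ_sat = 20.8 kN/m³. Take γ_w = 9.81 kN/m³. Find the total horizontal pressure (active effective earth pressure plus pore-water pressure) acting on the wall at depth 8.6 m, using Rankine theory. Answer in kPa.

102 kPa

K_a = (1 − sin φ)/(1 + sin φ) = 0.3456.
γ' = 20.8 − 9.81 = 10.99 kN/m³.
Effective vertical stress at 8.6 m: σ'_v = 18.6×2.1 + 10.99×6.50 = 110.5 kPa.
σ'_h = K_a σ'_v = 0.3456 × 110.5 = 38.19 kPa; u = γ_w × 6.50 = 63.77 kPa.
Total σ_h = 38.19 + 63.77 = 102.0 kPa.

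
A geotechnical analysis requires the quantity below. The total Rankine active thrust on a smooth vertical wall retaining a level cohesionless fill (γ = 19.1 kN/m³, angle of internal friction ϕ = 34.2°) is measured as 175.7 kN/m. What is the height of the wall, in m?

K_a = 0.2803. P_a = ½ K_a γ H² ⇒ H = √(2P_a/(K_a γ)).
H = √(2×175.7/(0.2803×19.1)) = 8.101 m.

8.10 m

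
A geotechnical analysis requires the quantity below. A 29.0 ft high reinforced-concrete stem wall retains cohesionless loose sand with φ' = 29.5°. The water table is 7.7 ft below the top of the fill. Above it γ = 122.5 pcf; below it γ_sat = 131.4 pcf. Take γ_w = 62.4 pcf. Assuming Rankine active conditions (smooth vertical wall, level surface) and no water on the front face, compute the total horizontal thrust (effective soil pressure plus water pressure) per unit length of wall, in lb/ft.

K_a = tan²(45° − φ/2) = 0.3401.
γ' = 131.4 − 62.4 = 69.00 pcf. Depth below WT = 21.3 ft.
σ'_h at WT = K_a γ d_w = 320.8 psf; at base = 320.8 + K_a γ' × 21.3 = 820.6 psf.
P₁ (0–7.7 ft) = ½×320.8×7.7 = 1235. P₂ (7.7–29.0 ft) = ½(320.8+820.6)×21.3 = 12160.
P_w = ½ γ_w h₂² = 0.5×62.4×21.3² = 14160. Total = 1235+12160+14160 = 27550 lb/ft.

27500 lb/ft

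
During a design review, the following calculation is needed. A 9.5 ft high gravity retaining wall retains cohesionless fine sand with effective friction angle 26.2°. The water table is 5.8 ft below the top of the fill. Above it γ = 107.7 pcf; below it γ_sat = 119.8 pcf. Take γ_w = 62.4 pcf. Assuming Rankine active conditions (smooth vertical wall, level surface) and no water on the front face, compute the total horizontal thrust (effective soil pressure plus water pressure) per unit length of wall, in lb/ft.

K_a = tan²(45° − φ/2) = 0.3874.
γ' = 119.8 − 62.4 = 57.40 pcf. Depth below WT = 3.7 ft.
σ'_h at WT = K_a γ d_w = 242.0 psf; at base = 242.0 + K_a γ' × 3.7 = 324.3 psf.
P₁ (0–5.8 ft) = ½×242.0×5.8 = 701.8. P₂ (5.8–9.5 ft) = ½(242.0+324.3)×3.7 = 1048.
P_w = ½ γ_w h₂² = 0.5×62.4×3.7² = 427.1. Total = 701.8+1048+427.1 = 2177 lb/ft.

2180 lb/ft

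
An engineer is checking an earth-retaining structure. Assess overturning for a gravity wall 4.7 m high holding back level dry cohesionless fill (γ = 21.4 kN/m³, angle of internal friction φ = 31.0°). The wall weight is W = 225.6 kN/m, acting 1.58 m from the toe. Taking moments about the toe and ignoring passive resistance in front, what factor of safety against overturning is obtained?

K_a = tan²(45° − 31.0°/2) = 0.3201.
P_a = ½K_aγH² = 0.5×0.3201×21.4×4.7² = 75.66 kN/m, acting at H/3 = 1.567 m above the base.
Overturning moment M_o = P_a × H/3 = 75.66 × 1.567 = 118.5.
Resisting moment M_r = W × 1.58 = 225.6 × 1.58 = 356.4.
FS_overturning = M_r/M_o = 356.4/118.5 = 3.007.

3.01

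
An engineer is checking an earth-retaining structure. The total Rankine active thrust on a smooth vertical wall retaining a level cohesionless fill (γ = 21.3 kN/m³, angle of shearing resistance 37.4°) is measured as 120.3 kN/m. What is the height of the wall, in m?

6.80 m

K_a = 0.2443. P_a = ½ K_a γ H² ⇒ H = √(2P_a/(K_a γ)).
H = √(2×120.3/(0.2443×21.3)) = 6.800 m.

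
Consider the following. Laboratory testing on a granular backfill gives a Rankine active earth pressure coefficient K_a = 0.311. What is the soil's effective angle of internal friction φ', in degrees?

31.7°

K_a = tan²(45° − φ/2) ⇒ 45° − φ/2 = arctan(√0.311) = 29.15°.
φ = 2(45° − 29.15°) = 31.71°.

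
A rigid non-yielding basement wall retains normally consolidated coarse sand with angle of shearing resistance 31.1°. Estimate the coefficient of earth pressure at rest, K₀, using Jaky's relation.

0.483

K₀ = 1 − sin φ' = 1 − sin 31.1° = 0.4835.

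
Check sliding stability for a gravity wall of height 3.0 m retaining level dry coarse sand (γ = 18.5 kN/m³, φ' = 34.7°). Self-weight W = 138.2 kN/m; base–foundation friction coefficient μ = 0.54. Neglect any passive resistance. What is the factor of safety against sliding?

3.27

K_a = tan²(45° − 34.7°/2) = 0.2745.
P_a = ½K_aγH² = 0.5×0.2745×18.5×3.0² = 22.85 kN/m, acting at H/3 = 1.000 m above the base.
FS_sliding = μW / P_a = 0.54×138.2 / 22.85 = 3.266.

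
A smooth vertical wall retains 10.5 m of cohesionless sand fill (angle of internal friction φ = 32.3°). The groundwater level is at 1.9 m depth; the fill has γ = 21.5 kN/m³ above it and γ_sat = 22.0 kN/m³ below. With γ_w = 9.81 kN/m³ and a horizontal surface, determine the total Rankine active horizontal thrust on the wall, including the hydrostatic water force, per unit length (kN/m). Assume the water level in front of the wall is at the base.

K_a = tan²(45° − φ/2) = 0.3035.
γ' = 22.0 − 9.81 = 12.19 kN/m³. Depth below WT = 8.6 m.
σ'_h at WT = K_a γ d_w = 12.40 kPa; at base = 12.40 + K_a γ' × 8.6 = 44.21 kPa.
P₁ (0–1.9 m) = ½×12.40×1.9 = 11.78. P₂ (1.9–10.5 m) = ½(12.40+44.21)×8.6 = 243.4.
P_w = ½ γ_w h₂² = 0.5×9.81×8.6² = 362.8. Total = 11.78+243.4+362.8 = 618.0 kN/m.

618 kN/m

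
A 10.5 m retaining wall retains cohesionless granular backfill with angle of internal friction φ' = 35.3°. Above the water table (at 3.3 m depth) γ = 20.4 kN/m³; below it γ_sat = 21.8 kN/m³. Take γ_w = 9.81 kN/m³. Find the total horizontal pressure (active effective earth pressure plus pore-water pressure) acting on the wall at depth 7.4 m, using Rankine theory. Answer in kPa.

71.4 kPa

K_a = (1 − sin φ)/(1 + sin φ) = 0.2675.
γ' = 21.8 − 9.81 = 11.99 kN/m³.
Effective vertical stress at 7.4 m: σ'_v = 20.4×3.3 + 11.99×4.10 = 116.5 kPa.
σ'_h = K_a σ'_v = 0.2675 × 116.5 = 31.16 kPa; u = γ_w × 4.10 = 40.22 kPa.
Total σ_h = 31.16 + 40.22 = 71.38 kPa.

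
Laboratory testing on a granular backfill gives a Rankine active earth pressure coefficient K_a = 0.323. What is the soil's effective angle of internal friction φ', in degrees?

30.8°

K_a = tan²(45° − φ/2) ⇒ 45° − φ/2 = arctan(√0.323) = 29.61°.
φ = 2(45° − 29.61°) = 30.78°.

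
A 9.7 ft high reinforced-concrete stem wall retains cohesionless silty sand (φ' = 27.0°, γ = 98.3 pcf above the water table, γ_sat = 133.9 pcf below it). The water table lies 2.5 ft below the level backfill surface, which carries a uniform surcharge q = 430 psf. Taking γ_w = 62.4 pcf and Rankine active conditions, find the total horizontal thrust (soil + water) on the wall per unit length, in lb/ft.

4660 lb/ft

K_a = tan²(45° − φ/2) = 0.3755.
γ' = 133.9 − 62.4 = 71.50 pcf. h₂ = H − d_w = 7.2 ft.
σ'_h: at surface K_a·q = 161.5; at WT K_a(q+γd_w) = 253.8; at base K_a(q+γd_w+γ'h₂) = 447.1 psf.
P₁ = ½(161.5+253.8)×2.5 = 519.0; P₂ = ½(253.8+447.1)×7.2 = 2523; P_w = ½γ_w h₂² = 1617.
Total = 519.0+2523+1617 = 4659 lb/ft.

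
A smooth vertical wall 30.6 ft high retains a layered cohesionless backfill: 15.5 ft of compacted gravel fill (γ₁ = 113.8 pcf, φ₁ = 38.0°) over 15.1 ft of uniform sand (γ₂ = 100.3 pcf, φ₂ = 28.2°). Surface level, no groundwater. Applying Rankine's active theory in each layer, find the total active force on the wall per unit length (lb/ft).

16900 lb/ft

K_a1 = tan²(45°−38.0°/2) = 0.2379; K_a2 = tan²(45°−28.2°/2) = 0.3582.
Layer 1: σ at base = K_a1 γ₁ h₁ = 419.6 psf; P₁ = ½×419.6×15.5 = 3252.
Layer 2: σ_v at top = γ₁h₁ = 1764; σ_h top = K_a2×1764 = 631.8; σ_h base = K_a2×(1764+100.3×15.1) = 1174.
P₂ = ½(631.8+1174)×15.1 = 13640. Total P_a = 3252+13640 = 16890 lb/ft.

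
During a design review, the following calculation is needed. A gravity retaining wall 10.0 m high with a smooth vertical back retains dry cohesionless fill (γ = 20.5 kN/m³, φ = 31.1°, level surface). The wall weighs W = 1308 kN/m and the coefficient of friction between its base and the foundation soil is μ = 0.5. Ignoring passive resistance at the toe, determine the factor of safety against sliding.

2.00

K_a = tan²(45° − 31.1°/2) = 0.3188.
P_a = ½K_aγH² = 0.5×0.3188×20.5×10.0² = 326.8 kN/m, acting at H/3 = 3.333 m above the base.
FS_sliding = μW / P_a = 0.5×1308 / 326.8 = 2.001.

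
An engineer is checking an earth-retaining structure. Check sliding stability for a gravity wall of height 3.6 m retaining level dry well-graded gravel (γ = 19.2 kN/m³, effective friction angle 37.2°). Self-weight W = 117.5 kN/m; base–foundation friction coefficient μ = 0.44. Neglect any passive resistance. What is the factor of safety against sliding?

K_a = tan²(45° − 37.2°/2) = 0.2464.
P_a = ½K_aγH² = 0.5×0.2464×19.2×3.6² = 30.66 kN/m, acting at H/3 = 1.200 m above the base.
FS_sliding = μW / P_a = 0.44×117.5 / 30.66 = 1.686.

1.69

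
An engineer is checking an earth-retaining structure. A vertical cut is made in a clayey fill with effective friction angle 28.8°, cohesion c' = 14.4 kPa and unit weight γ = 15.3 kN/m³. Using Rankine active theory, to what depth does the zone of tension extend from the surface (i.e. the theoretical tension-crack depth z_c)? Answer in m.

3.18 m

K_a = tan²(45° − 28.8°/2) = 0.3498; √K_a = 0.5914.
The active pressure is zero where K_a γ z = 2c√K_a, so z_c = 2c/(γ√K_a) = 2×14.4/(15.3×0.5914) = 3.183 m.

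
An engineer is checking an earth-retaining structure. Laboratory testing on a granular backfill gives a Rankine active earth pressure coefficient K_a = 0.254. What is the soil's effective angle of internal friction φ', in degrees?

K_a = tan²(45° − φ/2) ⇒ 45° − φ/2 = arctan(√0.254) = 26.75°.
φ = 2(45° − 26.75°) = 36.51°.

36.5°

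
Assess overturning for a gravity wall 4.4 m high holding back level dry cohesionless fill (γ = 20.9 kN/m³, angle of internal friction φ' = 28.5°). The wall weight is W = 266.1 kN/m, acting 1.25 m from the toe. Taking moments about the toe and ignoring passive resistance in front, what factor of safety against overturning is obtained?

3.17

K_a = tan²(45° − 28.5°/2) = 0.3540.
P_a = ½K_aγH² = 0.5×0.3540×20.9×4.4² = 71.61 kN/m, acting at H/3 = 1.467 m above the base.
Overturning moment M_o = P_a × H/3 = 71.61 × 1.467 = 105.0.
Resisting moment M_r = W × 1.25 = 266.1 × 1.25 = 332.6.
FS_overturning = M_r/M_o = 332.6/105.0 = 3.167.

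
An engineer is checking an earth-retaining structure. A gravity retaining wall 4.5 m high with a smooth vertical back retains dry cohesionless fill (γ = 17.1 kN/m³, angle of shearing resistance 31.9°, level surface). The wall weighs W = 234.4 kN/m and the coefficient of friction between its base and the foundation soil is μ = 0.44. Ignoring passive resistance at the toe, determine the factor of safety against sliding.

K_a = tan²(45° − 31.9°/2) = 0.3085.
P_a = ½K_aγH² = 0.5×0.3085×17.1×4.5² = 53.42 kN/m, acting at H/3 = 1.500 m above the base.
FS_sliding = μW / P_a = 0.44×234.4 / 53.42 = 1.931.

1.93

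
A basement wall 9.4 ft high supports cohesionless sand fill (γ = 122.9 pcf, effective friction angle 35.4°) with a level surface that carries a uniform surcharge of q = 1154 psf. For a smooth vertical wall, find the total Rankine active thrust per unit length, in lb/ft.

4340 lb/ft

K_a = tan²(45° − φ/2) = 0.2664.
Soil triangle: ½ K_a γ H² = 0.5×0.2664×122.9×9.4² = 1446 lb/ft.
Surcharge rectangle: K_a q H = 0.2664×1154×9.4 = 2890 lb/ft.
Total = 1446 + 2890 = 4336 lb/ft.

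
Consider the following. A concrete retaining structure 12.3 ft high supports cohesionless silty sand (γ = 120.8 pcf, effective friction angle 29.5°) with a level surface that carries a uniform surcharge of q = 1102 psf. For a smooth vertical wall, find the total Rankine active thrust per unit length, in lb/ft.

7720 lb/ft

K_a = tan²(45° − φ/2) = 0.3401.
Soil triangle: ½ K_a γ H² = 0.5×0.3401×120.8×12.3² = 3108 lb/ft.
Surcharge rectangle: K_a q H = 0.3401×1102×12.3 = 4610 lb/ft.
Total = 3108 + 4610 = 7718 lb/ft.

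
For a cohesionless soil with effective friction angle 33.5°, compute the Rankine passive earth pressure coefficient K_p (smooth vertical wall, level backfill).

3.46

K_p = (1 + sin φ)/(1 − sin φ) = tan²(45° + 33.5°/2) = 3.464.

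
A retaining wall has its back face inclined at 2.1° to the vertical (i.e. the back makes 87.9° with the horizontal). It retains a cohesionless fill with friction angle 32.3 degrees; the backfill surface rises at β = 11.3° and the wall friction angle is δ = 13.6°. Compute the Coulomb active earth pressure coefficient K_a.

0.336

K_a = sin²(α+φ) / [sin²α · sin(α−δ) · (1 + √{sin(φ+δ)sin(φ−β) / (sin(α−δ)sin(α+β))})²].
With α = 87.9°, φ = 32.3°, δ = 13.6°, β = 11.3°: K_a = 0.3361.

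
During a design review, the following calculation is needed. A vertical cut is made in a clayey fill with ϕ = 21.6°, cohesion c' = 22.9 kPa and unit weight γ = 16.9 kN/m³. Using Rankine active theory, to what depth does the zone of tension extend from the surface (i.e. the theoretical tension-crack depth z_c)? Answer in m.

K_a = tan²(45° − 21.6°/2) = 0.4619; √K_a = 0.6796.
The active pressure is zero where K_a γ z = 2c√K_a, so z_c = 2c/(γ√K_a) = 2×22.9/(16.9×0.6796) = 3.988 m.

3.99 m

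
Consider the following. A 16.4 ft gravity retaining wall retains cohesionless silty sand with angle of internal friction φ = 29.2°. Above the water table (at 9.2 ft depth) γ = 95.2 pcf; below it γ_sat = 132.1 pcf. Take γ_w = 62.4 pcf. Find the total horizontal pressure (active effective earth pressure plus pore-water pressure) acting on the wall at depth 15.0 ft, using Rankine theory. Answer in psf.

K_a = (1 − sin φ)/(1 + sin φ) = 0.3442.
γ' = 132.1 − 62.4 = 69.70 pcf.
Effective vertical stress at 15.0 ft: σ'_v = 95.2×9.2 + 69.70×5.80 = 1280 psf.
σ'_h = K_a σ'_v = 0.3442 × 1280 = 440.6 psf; u = γ_w × 5.80 = 361.9 psf.
Total σ_h = 440.6 + 361.9 = 802.5 psf.

803 psf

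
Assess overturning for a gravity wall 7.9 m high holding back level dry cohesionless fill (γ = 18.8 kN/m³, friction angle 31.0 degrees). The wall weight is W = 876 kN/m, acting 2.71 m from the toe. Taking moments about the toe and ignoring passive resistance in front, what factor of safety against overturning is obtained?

4.80

K_a = tan²(45° − 31.0°/2) = 0.3201.
P_a = ½K_aγH² = 0.5×0.3201×18.8×7.9² = 187.8 kN/m, acting at H/3 = 2.633 m above the base.
Overturning moment M_o = P_a × H/3 = 187.8 × 2.633 = 494.5.
Resisting moment M_r = W × 2.71 = 876 × 2.71 = 2374.
FS_overturning = M_r/M_o = 2374/494.5 = 4.801.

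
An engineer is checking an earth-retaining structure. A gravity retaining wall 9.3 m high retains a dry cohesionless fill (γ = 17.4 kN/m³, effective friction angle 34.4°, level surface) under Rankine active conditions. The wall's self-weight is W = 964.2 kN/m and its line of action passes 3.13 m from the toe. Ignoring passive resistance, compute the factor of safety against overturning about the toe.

K_a = tan²(45° − 34.4°/2) = 0.2780.
P_a = ½K_aγH² = 0.5×0.2780×17.4×9.3² = 209.2 kN/m, acting at H/3 = 3.100 m above the base.
Overturning moment M_o = P_a × H/3 = 209.2 × 3.100 = 648.4.
Resisting moment M_r = W × 3.13 = 964.2 × 3.13 = 3018.
FS_overturning = M_r/M_o = 3018/648.4 = 4.654.

4.65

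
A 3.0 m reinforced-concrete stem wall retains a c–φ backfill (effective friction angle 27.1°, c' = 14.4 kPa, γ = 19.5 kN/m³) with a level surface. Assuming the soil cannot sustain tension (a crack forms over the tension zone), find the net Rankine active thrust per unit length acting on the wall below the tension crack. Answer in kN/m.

1.25 kN/m

K_a = 0.3741; √K_a = 0.6116.
Tension-crack depth z_c = 2c/(γ√K_a) = 2×14.4/(19.5×0.6116) = 2.415 m.
σ_a at base = K_a γ H − 2c√K_a = 0.3741×19.5×3.0 − 2×14.4×0.6116 = 4.268 kPa.
P_a = ½ × 4.268 × (H − z_c) = 0.5×4.268×0.5852 = 1.249 kN/m.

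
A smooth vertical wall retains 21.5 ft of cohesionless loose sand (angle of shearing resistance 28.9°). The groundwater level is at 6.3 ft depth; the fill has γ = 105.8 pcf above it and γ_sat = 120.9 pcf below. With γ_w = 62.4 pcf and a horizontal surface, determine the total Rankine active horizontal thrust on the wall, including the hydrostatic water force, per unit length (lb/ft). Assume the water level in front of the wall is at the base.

13800 lb/ft

K_a = tan²(45° − φ/2) = 0.3484.
γ' = 120.9 − 62.4 = 58.50 pcf. Depth below WT = 15.2 ft.
σ'_h at WT = K_a γ d_w = 232.2 psf; at base = 232.2 + K_a γ' × 15.2 = 542.0 psf.
P₁ (0–6.3 ft) = ½×232.2×6.3 = 731.4. P₂ (6.3–21.5 ft) = ½(232.2+542.0)×15.2 = 5884.
P_w = ½ γ_w h₂² = 0.5×62.4×15.2² = 7208. Total = 731.4+5884+7208 = 13820 lb/ft.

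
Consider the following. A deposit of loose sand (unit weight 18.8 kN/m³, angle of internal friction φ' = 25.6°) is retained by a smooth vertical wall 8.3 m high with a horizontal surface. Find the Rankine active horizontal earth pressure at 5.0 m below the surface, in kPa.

37.3 kPa

K_a = (1 − sin φ)/(1 + sin φ) = 0.3966.
σ_h = K_a γ z = 0.3966 × 18.8 × 5.0 = 37.28 kPa.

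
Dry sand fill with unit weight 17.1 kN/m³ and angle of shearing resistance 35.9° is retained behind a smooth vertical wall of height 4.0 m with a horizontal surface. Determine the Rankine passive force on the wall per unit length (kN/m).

525 kN/m

K_p = tan²(45° + φ/2) = 3.835.
P_p = ½ K_p γ H² = 0.5 × 3.835 × 17.1 × 4.0² = 524.7 kN/m.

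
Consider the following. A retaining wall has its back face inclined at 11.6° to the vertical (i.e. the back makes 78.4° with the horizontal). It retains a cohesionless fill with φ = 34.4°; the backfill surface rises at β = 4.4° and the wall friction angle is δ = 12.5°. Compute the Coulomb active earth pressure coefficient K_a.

K_a = sin²(α+φ) / [sin²α · sin(α−δ) · (1 + √{sin(φ+δ)sin(φ−β) / (sin(α−δ)sin(α+β))})²].
With α = 78.4°, φ = 34.4°, δ = 12.5°, β = 4.4°: K_a = 0.3630.

0.363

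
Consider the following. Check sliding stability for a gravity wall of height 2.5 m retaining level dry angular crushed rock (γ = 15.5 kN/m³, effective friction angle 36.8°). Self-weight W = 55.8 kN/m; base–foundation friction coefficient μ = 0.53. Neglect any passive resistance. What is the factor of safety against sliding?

K_a = tan²(45° − 36.8°/2) = 0.2508.
P_a = ½K_aγH² = 0.5×0.2508×15.5×2.5² = 12.15 kN/m, acting at H/3 = 0.8333 m above the base.
FS_sliding = μW / P_a = 0.53×55.8 / 12.15 = 2.435.

2.43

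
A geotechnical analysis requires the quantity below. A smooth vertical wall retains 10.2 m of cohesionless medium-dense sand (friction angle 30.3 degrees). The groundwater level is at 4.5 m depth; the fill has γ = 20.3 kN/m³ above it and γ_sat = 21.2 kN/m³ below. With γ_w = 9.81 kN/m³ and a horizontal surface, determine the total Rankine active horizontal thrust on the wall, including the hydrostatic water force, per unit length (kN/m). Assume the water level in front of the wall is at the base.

459 kN/m

K_a = tan²(45° − φ/2) = 0.3293.
γ' = 21.2 − 9.81 = 11.39 kN/m³. Depth below WT = 5.7 m.
σ'_h at WT = K_a γ d_w = 30.08 kPa; at base = 30.08 + K_a γ' × 5.7 = 51.46 kPa.
P₁ (0–4.5 m) = ½×30.08×4.5 = 67.69. P₂ (4.5–10.2 m) = ½(30.08+51.46)×5.7 = 232.4.
P_w = ½ γ_w h₂² = 0.5×9.81×5.7² = 159.4. Total = 67.69+232.4+159.4 = 459.5 kN/m.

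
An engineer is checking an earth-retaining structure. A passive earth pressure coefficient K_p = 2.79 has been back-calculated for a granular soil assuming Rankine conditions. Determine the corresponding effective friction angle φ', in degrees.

28.2°

K_p = (1+sin φ)/(1−sin φ) ⇒ sin φ = (K_p − 1)/(K_p + 1) = 0.4723.
φ = arcsin(0.4723) = 28.18°.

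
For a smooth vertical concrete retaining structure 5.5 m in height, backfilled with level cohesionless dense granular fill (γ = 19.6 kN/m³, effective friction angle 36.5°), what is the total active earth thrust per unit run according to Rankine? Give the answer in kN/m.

75.3 kN/m

K_a = tan²(45° − φ/2) = 0.2541.
P_a = ½ K_a γ H² = 0.5 × 0.2541 × 19.6 × 5.5² = 75.32 kN/m.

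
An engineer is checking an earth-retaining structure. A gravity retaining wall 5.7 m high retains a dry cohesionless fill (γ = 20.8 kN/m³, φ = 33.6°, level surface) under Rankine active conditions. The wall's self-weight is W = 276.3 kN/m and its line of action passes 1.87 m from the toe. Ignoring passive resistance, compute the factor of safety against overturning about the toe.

2.80

K_a = tan²(45° − 33.6°/2) = 0.2875.
P_a = ½K_aγH² = 0.5×0.2875×20.8×5.7² = 97.15 kN/m, acting at H/3 = 1.900 m above the base.
Overturning moment M_o = P_a × H/3 = 97.15 × 1.900 = 184.6.
Resisting moment M_r = W × 1.87 = 276.3 × 1.87 = 516.7.
FS_overturning = M_r/M_o = 516.7/184.6 = 2.799.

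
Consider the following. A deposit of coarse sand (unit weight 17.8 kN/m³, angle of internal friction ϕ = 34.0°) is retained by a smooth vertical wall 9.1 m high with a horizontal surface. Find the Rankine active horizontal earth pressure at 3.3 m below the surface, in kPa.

K_a = (1 − sin φ)/(1 + sin φ) = 0.2827.
σ_h = K_a γ z = 0.2827 × 17.8 × 3.3 = 16.61 kPa.

16.6 kPa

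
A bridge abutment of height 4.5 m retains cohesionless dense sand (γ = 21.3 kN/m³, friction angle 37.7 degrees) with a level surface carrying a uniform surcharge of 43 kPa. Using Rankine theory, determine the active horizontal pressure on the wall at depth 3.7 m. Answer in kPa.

29.4 kPa

K_a = (1 − sin φ)/(1 + sin φ) = 0.2411.
σ_v = γz + q = 21.3 × 3.7 + 43 = 121.8 kPa.
σ_h = K_a σ_v = 0.2411 × 121.8 = 29.36 kPa.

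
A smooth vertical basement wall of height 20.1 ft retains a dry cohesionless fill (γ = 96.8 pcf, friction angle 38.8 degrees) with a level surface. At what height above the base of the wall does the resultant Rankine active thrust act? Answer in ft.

K_a = 0.2296.
The pressure distribution is triangular, so the resultant acts at H/3 above the base = 20.1/3 = 6.700 ft.

6.70 ft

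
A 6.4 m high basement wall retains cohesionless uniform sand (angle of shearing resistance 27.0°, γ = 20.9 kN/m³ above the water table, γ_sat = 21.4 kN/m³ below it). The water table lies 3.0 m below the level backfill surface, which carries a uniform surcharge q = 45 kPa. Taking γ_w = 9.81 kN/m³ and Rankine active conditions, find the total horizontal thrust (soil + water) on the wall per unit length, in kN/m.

305 kN/m

K_a = tan²(45° − φ/2) = 0.3755.
γ' = 21.4 − 9.81 = 11.59 kN/m³. h₂ = H − d_w = 3.4 m.
σ'_h: at surface K_a·q = 16.90; at WT K_a(q+γd_w) = 40.44; at base K_a(q+γd_w+γ'h₂) = 55.24 kPa.
P₁ = ½(16.90+40.44)×3.0 = 86.01; P₂ = ½(40.44+55.24)×3.4 = 162.7; P_w = ½γ_w h₂² = 56.70.
Total = 86.01+162.7+56.70 = 305.4 kN/m.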